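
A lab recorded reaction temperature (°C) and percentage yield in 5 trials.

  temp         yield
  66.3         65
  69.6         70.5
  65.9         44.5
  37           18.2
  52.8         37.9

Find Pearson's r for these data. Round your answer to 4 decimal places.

0.9188

n = 5, Σx = 291.6, Σy = 236.1, Σx² = 17739.5, Σy² = 12943.15, Σxy = 14823.37
nΣxy − ΣxΣy = 74116.85 − 68846.76 = 5270.09
nΣx² − (Σx)² = 88697.5 − 85030.56 = 3666.94; nΣy² − (Σy)² = 64715.75 − 55743.21 = 8972.54
r = 5270.09 / √(3666.94 × 8972.54) = 5270.09 / 5736.0061 ≈ 0.9188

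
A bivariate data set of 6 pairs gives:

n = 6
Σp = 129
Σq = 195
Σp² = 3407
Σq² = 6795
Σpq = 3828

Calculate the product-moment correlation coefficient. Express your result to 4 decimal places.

-0.6771

r = (nΣpq − ΣpΣq) / √[(nΣp² − (Σp)²)(nΣq² − (Σq)²)]
Numerator: 6×3828 − 129×195 = -2187
Denominator: √[(20442 − 16641)(40770 − 38025)] = √[3801 × 2745] = 3230.1308
r = -2187 / 3230.1308 ≈ -0.6771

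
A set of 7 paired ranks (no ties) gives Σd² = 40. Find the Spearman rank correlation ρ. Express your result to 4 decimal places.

ρ = 1 − 6Σd² / [n(n²−1)] = 1 − 6×40 / (7×48)
  = 1 − 240/336 = 1 − 0.71429 ≈ 0.2857

0.2857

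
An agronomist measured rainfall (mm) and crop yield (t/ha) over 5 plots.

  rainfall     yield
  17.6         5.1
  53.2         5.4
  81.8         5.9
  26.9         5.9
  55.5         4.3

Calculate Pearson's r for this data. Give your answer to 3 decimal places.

0.101

n = 5, Σx = 235, Σy = 26.6, Σx² = 13635.1, Σy² = 143.28, Σxy = 1257.02
nΣxy − ΣxΣy = 6285.1 − 6251 = 34.1
nΣx² − (Σx)² = 68175.5 − 55225 = 12950.5; nΣy² − (Σy)² = 716.4 − 707.56 = 8.84
r = 34.1 / √(12950.5 × 8.84) = 34.1 / 338.3525 ≈ 0.101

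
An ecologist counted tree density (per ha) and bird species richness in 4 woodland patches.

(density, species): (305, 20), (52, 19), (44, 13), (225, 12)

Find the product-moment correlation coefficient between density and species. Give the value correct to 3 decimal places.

0.217

n = 4, Σx = 626, Σy = 64, Σx² = 148290, Σy² = 1074, Σxy = 10360
nΣxy − ΣxΣy = 41440 − 40064 = 1376
nΣx² − (Σx)² = 593160 − 391876 = 201284; nΣy² − (Σy)² = 4296 − 4096 = 200
r = 1376 / √(201284 × 200) = 1376 / 6344.8247 ≈ 0.217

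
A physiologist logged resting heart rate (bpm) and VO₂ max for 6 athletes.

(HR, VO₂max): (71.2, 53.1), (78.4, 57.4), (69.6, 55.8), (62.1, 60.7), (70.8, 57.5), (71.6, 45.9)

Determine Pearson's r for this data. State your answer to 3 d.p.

n = 6, Σx = 423.7, Σy = 330.4, Σx² = 30055.77, Σy² = 18325.56, Σxy = 23291.47
nΣxy − ΣxΣy = 139748.82 − 139990.48 = -241.66
nΣx² − (Σx)² = 180334.62 − 179521.69 = 812.93; nΣy² − (Σy)² = 109953.36 − 109164.16 = 789.2
r = -241.66 / √(812.93 × 789.2) = -241.66 / 800.9771 ≈ -0.302

-0.302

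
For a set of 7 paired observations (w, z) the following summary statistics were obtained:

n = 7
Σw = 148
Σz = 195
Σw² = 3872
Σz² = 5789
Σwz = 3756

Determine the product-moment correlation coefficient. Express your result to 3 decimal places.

-0.713

r = (nΣwz − ΣwΣz) / √[(nΣw² − (Σw)²)(nΣz² − (Σz)²)]
Numerator: 7×3756 − 148×195 = -2568
Denominator: √[(27104 − 21904)(40523 − 38025)] = √[5200 × 2498] = 3604.1088
r = -2568 / 3604.1088 ≈ -0.713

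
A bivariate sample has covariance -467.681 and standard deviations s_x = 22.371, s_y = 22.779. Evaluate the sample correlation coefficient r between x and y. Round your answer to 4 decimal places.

-0.9178

r = Cov(x,y) / (s_x · s_y) = -467.681 / (22.371 × 22.779)
  = -467.681 / 509.5890 ≈ -0.9178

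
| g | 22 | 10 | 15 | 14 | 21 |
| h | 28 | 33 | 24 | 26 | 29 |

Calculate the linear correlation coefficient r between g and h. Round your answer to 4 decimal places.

n = 5, Σg = 82, Σh = 140, Σg² = 1446, Σh² = 3966, Σgh = 2279
nΣgh − ΣgΣh = 11395 − 11480 = -85
nΣg² − (Σg)² = 7230 − 6724 = 506; nΣh² − (Σh)² = 19830 − 19600 = 230
r = -85 / √(506 × 230) = -85 / 341.1451 ≈ -0.2492

-0.2492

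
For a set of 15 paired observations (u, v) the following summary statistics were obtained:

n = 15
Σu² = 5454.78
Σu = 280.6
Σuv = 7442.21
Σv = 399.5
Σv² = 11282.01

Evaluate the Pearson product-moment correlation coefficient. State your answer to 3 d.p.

r = (nΣuv − ΣuΣv) / √[(nΣu² − (Σu)²)(nΣv² − (Σv)²)]
Numerator: 15×7442.21 − 280.6×399.5 = -466.55
Denominator: √[(81821.7 − 78736.36)(169230.15 − 159600.25)] = √[3085.34 × 9629.9] = 5450.8271
r = -466.55 / 5450.8271 ≈ -0.086

-0.086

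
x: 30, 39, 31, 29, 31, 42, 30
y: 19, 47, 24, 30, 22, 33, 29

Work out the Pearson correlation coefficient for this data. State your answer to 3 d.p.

0.678

n = 7, Σx = 232, Σy = 204, Σx² = 7848, Σy² = 6460, Σxy = 6955
nΣxy − ΣxΣy = 48685 − 47328 = 1357
nΣx² − (Σx)² = 54936 − 53824 = 1112; nΣy² − (Σy)² = 45220 − 41616 = 3604
r = 1357 / √(1112 × 3604) = 1357 / 2001.9111 ≈ 0.678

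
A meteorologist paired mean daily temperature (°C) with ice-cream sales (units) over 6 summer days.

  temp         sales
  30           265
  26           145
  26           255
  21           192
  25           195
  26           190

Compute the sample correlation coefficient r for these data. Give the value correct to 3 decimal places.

n = 6, Σx = 154, Σy = 1242, Σx² = 3994, Σy² = 267264, Σxy = 32197
nΣxy − ΣxΣy = 193182 − 191268 = 1914
nΣx² − (Σx)² = 23964 − 23716 = 248; nΣy² − (Σy)² = 1603584 − 1542564 = 61020
r = 1914 / √(248 × 61020) = 1914 / 3890.1105 ≈ 0.492

0.492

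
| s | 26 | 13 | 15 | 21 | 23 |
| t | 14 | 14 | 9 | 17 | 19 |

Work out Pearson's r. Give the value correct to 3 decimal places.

n = 5, Σs = 98, Σt = 73, Σs² = 2040, Σt² = 1123, Σst = 1475
nΣst − ΣsΣt = 7375 − 7154 = 221
nΣs² − (Σs)² = 10200 − 9604 = 596; nΣt² − (Σt)² = 5615 − 5329 = 286
r = 221 / √(596 × 286) = 221 / 412.8632 ≈ 0.535

0.535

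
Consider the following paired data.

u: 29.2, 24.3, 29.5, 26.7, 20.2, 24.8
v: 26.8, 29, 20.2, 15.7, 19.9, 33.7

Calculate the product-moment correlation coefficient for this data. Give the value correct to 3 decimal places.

-0.053

n = 6, Σu = 154.7, Σv = 145.3, Σu² = 4049.35, Σv² = 3745.47, Σuv = 3740.09
nΣuv − ΣuΣv = 22440.54 − 22477.91 = -37.37
nΣu² − (Σu)² = 24296.1 − 23932.09 = 364.01; nΣv² − (Σv)² = 22472.82 − 21112.09 = 1360.73
r = -37.37 / √(364.01 × 1360.73) = -37.37 / 703.7893 ≈ -0.053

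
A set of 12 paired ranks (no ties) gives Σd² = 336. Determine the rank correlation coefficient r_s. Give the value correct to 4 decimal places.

ρ = 1 − 6Σd² / [n(n²−1)] = 1 − 6×336 / (12×143)
  = 1 − 2016/1716 = 1 − 1.17483 ≈ -0.1748

-0.1748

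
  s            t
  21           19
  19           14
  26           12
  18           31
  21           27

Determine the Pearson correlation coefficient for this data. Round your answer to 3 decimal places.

n = 5, Σs = 105, Σt = 103, Σs² = 2243, Σt² = 2391, Σst = 2102
nΣst − ΣsΣt = 10510 − 10815 = -305
nΣs² − (Σs)² = 11215 − 11025 = 190; nΣt² − (Σt)² = 11955 − 10609 = 1346
r = -305 / √(190 × 1346) = -305 / 505.7074 ≈ -0.603

-0.603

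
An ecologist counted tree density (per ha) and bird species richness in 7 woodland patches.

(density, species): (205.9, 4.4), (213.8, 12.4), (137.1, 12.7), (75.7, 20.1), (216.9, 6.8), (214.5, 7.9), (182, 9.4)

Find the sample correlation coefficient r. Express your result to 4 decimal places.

n = 7, Σx = 1245.9, Σy = 73.7, Σx² = 238812.01, Σy² = 935.43, Σxy = 11700.09
nΣxy − ΣxΣy = 81900.63 − 91822.83 = -9922.2
nΣx² − (Σx)² = 1671684.07 − 1552266.81 = 119417.26; nΣy² − (Σy)² = 6548.01 − 5431.69 = 1116.32
r = -9922.2 / √(119417.26 × 1116.32) = -9922.2 / 11545.9030 ≈ -0.8594

-0.8594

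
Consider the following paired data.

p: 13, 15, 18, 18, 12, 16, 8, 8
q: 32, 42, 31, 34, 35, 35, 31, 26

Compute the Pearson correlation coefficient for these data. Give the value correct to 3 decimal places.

n = 8, Σp = 108, Σq = 266, Σp² = 1570, Σq² = 8992, Σpq = 3652
nΣpq − ΣpΣq = 29216 − 28728 = 488
nΣp² − (Σp)² = 12560 − 11664 = 896; nΣq² − (Σq)² = 71936 − 70756 = 1180
r = 488 / √(896 × 1180) = 488 / 1028.2412 ≈ 0.475

0.475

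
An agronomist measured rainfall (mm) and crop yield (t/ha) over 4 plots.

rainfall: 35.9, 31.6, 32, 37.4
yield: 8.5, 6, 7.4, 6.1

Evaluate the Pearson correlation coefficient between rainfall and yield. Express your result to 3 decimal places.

n = 4, Σx = 136.9, Σy = 28, Σx² = 4710.13, Σy² = 200.22, Σxy = 959.69
nΣxy − ΣxΣy = 3838.76 − 3833.2 = 5.56
nΣx² − (Σx)² = 18840.52 − 18741.61 = 98.91; nΣy² − (Σy)² = 800.88 − 784 = 16.88
r = 5.56 / √(98.91 × 16.88) = 5.56 / 40.8607 ≈ 0.136

0.136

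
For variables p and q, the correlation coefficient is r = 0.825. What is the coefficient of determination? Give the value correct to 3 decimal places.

r² = (0.825)² = 0.681

0.681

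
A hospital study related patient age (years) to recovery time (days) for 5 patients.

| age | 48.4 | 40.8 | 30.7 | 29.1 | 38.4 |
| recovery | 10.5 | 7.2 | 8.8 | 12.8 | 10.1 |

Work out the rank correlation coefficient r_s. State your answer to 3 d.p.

Rank age: 5, 4, 2, 1, 3
Rank recovery: 4, 1, 2, 5, 3
d = rank(age) − rank(recovery): 1, 3, 0, -4, 0; Σd² = 26
ρ = 1 − 6Σd² / [n(n²−1)] = 1 − 6×26 / (5×24) = 1 − 156/120 ≈ -0.300

-0.300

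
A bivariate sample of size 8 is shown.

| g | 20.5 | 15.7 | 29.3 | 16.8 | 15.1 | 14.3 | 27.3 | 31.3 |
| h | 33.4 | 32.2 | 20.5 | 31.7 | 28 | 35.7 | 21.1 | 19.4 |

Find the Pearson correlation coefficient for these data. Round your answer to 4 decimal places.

n = 8, Σg = 170.3, Σh = 222, Σg² = 3964.95, Σh² = 6457.6, Σgh = 4440.01
nΣgh − ΣgΣh = 35520.08 − 37806.6 = -2286.52
nΣg² − (Σg)² = 31719.6 − 29002.09 = 2717.51; nΣh² − (Σh)² = 51660.8 − 49284 = 2376.8
r = -2286.52 / √(2717.51 × 2376.8) = -2286.52 / 2541.4519 ≈ -0.8997

-0.8997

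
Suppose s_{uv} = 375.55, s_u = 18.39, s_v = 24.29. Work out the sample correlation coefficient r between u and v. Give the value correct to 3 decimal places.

0.841

r = Cov(u,v) / (s_u · s_v) = 375.55 / (18.39 × 24.29)
  = 375.55 / 446.6931 ≈ 0.841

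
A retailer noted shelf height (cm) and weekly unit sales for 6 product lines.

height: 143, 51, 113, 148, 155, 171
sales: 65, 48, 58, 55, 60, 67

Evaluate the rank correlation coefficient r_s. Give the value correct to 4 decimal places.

Rank height: 3, 1, 2, 4, 5, 6
Rank sales: 5, 1, 3, 2, 4, 6
d = rank(height) − rank(sales): -2, 0, -1, 2, 1, 0; Σd² = 10
ρ = 1 − 6Σd² / [n(n²−1)] = 1 − 6×10 / (6×35) = 1 − 60/210 ≈ 0.7143

0.7143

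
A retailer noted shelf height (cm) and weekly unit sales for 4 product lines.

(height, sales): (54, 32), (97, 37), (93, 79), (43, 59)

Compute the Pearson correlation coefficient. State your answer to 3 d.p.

0.197

n = 4, Σx = 287, Σy = 207, Σx² = 22823, Σy² = 12115, Σxy = 15201
nΣxy − ΣxΣy = 60804 − 59409 = 1395
nΣx² − (Σx)² = 91292 − 82369 = 8923; nΣy² − (Σy)² = 48460 − 42849 = 5611
r = 1395 / √(8923 × 5611) = 1395 / 7075.8005 ≈ 0.197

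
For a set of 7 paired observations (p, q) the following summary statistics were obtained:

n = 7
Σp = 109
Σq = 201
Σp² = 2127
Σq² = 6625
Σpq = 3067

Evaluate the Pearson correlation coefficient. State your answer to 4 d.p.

-0.1038

r = (nΣpq − ΣpΣq) / √[(nΣp² − (Σp)²)(nΣq² − (Σq)²)]
Numerator: 7×3067 − 109×201 = -440
Denominator: √[(14889 − 11881)(46375 − 40401)] = √[3008 × 5974] = 4239.0791
r = -440 / 4239.0791 ≈ -0.1038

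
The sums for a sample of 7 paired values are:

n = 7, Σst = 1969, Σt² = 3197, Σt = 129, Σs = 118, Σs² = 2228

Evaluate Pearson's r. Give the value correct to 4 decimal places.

-0.4646

r = (nΣst − ΣsΣt) / √[(nΣs² − (Σs)²)(nΣt² − (Σt)²)]
Numerator: 7×1969 − 118×129 = -1439
Denominator: √[(15596 − 13924)(22379 − 16641)] = √[1672 × 5738] = 3097.4079
r = -1439 / 3097.4079 ≈ -0.4646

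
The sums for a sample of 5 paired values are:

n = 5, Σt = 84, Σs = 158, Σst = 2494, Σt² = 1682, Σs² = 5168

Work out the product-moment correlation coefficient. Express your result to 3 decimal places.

r = (nΣst − ΣsΣt) / √[(nΣs² − (Σs)²)(nΣt² − (Σt)²)]
Numerator: 5×2494 − 158×84 = -802
Denominator: √[(25840 − 24964)(8410 − 7056)] = √[876 × 1354] = 1089.0840
r = -802 / 1089.0840 ≈ -0.736

-0.736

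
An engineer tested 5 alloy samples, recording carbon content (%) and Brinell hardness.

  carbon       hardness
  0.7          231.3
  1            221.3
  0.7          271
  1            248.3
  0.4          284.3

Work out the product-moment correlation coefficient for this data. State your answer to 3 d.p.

-0.747

n = 5, Σx = 3.8, Σy = 1256.2, Σx² = 3.14, Σy² = 318393.76, Σxy = 934.93
nΣxy − ΣxΣy = 4674.65 − 4773.56 = -98.91
nΣx² − (Σx)² = 15.7 − 14.44 = 1.26; nΣy² − (Σy)² = 1591968.8 − 1578038.44 = 13930.36
r = -98.91 / √(1.26 × 13930.36) = -98.91 / 132.4849 ≈ -0.747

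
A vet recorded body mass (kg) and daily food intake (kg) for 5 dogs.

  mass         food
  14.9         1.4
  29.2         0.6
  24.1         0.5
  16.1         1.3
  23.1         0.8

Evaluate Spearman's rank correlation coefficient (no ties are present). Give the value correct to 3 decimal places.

-0.900

Rank mass: 1, 5, 4, 2, 3
Rank food: 5, 2, 1, 4, 3
d = rank(mass) − rank(food): -4, 3, 3, -2, 0; Σd² = 38
ρ = 1 − 6Σd² / [n(n²−1)] = 1 − 6×38 / (5×24) = 1 − 228/120 ≈ -0.900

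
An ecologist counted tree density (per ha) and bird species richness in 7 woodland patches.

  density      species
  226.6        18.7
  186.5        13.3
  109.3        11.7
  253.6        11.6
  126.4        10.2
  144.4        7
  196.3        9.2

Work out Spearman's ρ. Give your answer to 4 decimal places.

0.2143

Rank density: 6, 4, 1, 7, 2, 3, 5
Rank species: 7, 6, 5, 4, 3, 1, 2
d = rank(density) − rank(species): -1, -2, -4, 3, -1, 2, 3; Σd² = 44
ρ = 1 − 6Σd² / [n(n²−1)] = 1 − 6×44 / (7×48) = 1 − 264/336 ≈ 0.2143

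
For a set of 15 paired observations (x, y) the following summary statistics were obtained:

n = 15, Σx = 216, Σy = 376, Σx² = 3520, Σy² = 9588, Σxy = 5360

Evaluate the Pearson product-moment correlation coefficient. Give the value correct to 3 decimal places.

-0.211

r = (nΣxy − ΣxΣy) / √[(nΣx² − (Σx)²)(nΣy² − (Σy)²)]
Numerator: 15×5360 − 216×376 = -816
Denominator: √[(52800 − 46656)(143820 − 141376)] = √[6144 × 2444] = 3875.0401
r = -816 / 3875.0401 ≈ -0.211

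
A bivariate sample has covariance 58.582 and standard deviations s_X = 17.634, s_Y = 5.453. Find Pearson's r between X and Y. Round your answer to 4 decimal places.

0.6092

r = Cov(X,Y) / (s_X · s_Y) = 58.582 / (17.634 × 5.453)
  = 58.582 / 96.1582 ≈ 0.6092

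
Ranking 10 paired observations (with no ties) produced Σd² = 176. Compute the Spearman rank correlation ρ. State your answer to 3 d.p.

ρ = 1 − 6Σd² / [n(n²−1)] = 1 − 6×176 / (10×99)
  = 1 − 1056/990 = 1 − 1.0667 ≈ -0.067

-0.067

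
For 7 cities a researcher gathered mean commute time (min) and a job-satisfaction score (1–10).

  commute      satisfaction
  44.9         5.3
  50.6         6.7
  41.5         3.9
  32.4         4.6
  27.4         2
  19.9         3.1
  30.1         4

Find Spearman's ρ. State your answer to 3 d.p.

Rank commute: 6, 7, 5, 4, 2, 1, 3
Rank satisfaction: 6, 7, 3, 5, 1, 2, 4
d = rank(commute) − rank(satisfaction): 0, 0, 2, -1, 1, -1, -1; Σd² = 8
ρ = 1 − 6Σd² / [n(n²−1)] = 1 − 6×8 / (7×48) = 1 − 48/336 ≈ 0.857

0.857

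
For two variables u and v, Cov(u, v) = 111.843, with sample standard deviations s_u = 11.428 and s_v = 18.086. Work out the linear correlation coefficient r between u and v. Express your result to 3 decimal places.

r = Cov(u,v) / (s_u · s_v) = 111.843 / (11.428 × 18.086)
  = 111.843 / 206.6868 ≈ 0.541

0.541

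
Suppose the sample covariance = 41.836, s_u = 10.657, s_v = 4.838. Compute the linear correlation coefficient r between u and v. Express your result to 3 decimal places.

r = Cov(u,v) / (s_u · s_v) = 41.836 / (10.657 × 4.838)
  = 41.836 / 51.5586 ≈ 0.811

0.811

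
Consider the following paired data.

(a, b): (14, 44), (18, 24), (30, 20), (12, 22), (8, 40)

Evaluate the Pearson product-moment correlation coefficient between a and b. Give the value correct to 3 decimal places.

-0.608

n = 5, Σa = 82, Σb = 150, Σa² = 1628, Σb² = 4996, Σab = 2232
nΣab − ΣaΣb = 11160 − 12300 = -1140
nΣa² − (Σa)² = 8140 − 6724 = 1416; nΣb² − (Σb)² = 24980 − 22500 = 2480
r = -1140 / √(1416 × 2480) = -1140 / 1873.9477 ≈ -0.608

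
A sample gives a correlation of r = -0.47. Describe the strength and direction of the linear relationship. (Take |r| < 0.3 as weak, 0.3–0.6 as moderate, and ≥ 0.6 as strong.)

moderate negative

r = -0.47 < 0 so the relationship is negative.
|r| = 0.47, which falls in the moderate range.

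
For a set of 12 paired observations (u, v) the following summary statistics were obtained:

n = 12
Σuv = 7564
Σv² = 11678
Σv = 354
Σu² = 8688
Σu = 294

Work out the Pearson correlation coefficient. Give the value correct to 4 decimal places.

r = (nΣuv − ΣuΣv) / √[(nΣu² − (Σu)²)(nΣv² − (Σv)²)]
Numerator: 12×7564 − 294×354 = -13308
Denominator: √[(104256 − 86436)(140136 − 125316)] = √[17820 × 14820] = 16250.9200
r = -13308 / 16250.9200 ≈ -0.8189

-0.8189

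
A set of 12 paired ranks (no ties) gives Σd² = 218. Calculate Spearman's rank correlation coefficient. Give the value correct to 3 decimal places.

ρ = 1 − 6Σd² / [n(n²−1)] = 1 − 6×218 / (12×143)
  = 1 − 1308/1716 = 1 − 0.7622 ≈ 0.238

0.238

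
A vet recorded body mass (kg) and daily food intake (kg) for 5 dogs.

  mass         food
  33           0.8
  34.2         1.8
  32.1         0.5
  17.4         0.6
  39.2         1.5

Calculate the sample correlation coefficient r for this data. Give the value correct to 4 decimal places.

0.5888

n = 5, Σx = 155.9, Σy = 5.2, Σx² = 5128.45, Σy² = 6.74, Σxy = 173.25
nΣxy − ΣxΣy = 866.25 − 810.68 = 55.57
nΣx² − (Σx)² = 25642.25 − 24304.81 = 1337.44; nΣy² − (Σy)² = 33.7 − 27.04 = 6.66
r = 55.57 / √(1337.44 × 6.66) = 55.57 / 94.3788 ≈ 0.5888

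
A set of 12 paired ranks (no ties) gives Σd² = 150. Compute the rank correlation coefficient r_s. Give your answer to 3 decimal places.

ρ = 1 − 6Σd² / [n(n²−1)] = 1 − 6×150 / (12×143)
  = 1 − 900/1716 = 1 − 0.5245 ≈ 0.476

0.476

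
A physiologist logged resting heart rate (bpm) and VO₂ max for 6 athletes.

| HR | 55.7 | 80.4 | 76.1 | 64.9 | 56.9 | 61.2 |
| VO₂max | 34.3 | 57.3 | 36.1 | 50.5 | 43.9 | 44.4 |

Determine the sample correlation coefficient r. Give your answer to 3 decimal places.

n = 6, Σx = 395.2, Σy = 266.5, Σx² = 26552.92, Σy² = 12211.81, Σxy = 17757.28
nΣxy − ΣxΣy = 106543.68 − 105320.8 = 1222.88
nΣx² − (Σx)² = 159317.52 − 156183.04 = 3134.48; nΣy² − (Σy)² = 73270.86 − 71022.25 = 2248.61
r = 1222.88 / √(3134.48 × 2248.61) = 1222.88 / 2654.8490 ≈ 0.461

0.461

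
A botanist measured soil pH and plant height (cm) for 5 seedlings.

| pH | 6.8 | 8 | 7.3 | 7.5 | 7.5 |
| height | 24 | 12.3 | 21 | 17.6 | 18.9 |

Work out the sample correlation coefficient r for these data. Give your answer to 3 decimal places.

-0.977

n = 5, Σx = 37.1, Σy = 93.8, Σx² = 276.03, Σy² = 1835.26, Σxy = 688.65
nΣxy − ΣxΣy = 3443.25 − 3479.98 = -36.73
nΣx² − (Σx)² = 1380.15 − 1376.41 = 3.74; nΣy² − (Σy)² = 9176.3 − 8798.44 = 377.86
r = -36.73 / √(3.74 × 377.86) = -36.73 / 37.5925 ≈ -0.977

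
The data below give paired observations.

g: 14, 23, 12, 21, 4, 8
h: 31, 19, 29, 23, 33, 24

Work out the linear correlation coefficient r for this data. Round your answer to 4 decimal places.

n = 6, Σg = 82, Σh = 159, Σg² = 1390, Σh² = 4357, Σgh = 2026
nΣgh − ΣgΣh = 12156 − 13038 = -882
nΣg² − (Σg)² = 8340 − 6724 = 1616; nΣh² − (Σh)² = 26142 − 25281 = 861
r = -882 / √(1616 × 861) = -882 / 1179.5660 ≈ -0.7477

-0.7477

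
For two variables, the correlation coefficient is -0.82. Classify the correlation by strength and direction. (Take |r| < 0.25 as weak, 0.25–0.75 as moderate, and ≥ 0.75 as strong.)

strong negative

r = -0.82 < 0 so the relationship is negative.
|r| = 0.82, which falls in the strong range.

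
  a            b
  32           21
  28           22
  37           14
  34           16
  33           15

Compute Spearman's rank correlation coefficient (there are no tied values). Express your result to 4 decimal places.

Rank a: 2, 1, 5, 4, 3
Rank b: 4, 5, 1, 3, 2
d = rank(a) − rank(b): -2, -4, 4, 1, 1; Σd² = 38
ρ = 1 − 6Σd² / [n(n²−1)] = 1 − 6×38 / (5×24) = 1 − 228/120 ≈ -0.9000

-0.9000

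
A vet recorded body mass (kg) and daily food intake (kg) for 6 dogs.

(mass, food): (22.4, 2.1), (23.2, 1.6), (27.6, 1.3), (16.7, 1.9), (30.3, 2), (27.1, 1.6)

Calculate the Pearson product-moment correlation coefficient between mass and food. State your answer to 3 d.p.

-0.280

n = 6, Σx = 147.3, Σy = 10.5, Σx² = 3733.15, Σy² = 18.83, Σxy = 255.73
nΣxy − ΣxΣy = 1534.38 − 1546.65 = -12.27
nΣx² − (Σx)² = 22398.9 − 21697.29 = 701.61; nΣy² − (Σy)² = 112.98 − 110.25 = 2.73
r = -12.27 / √(701.61 × 2.73) = -12.27 / 43.7652 ≈ -0.280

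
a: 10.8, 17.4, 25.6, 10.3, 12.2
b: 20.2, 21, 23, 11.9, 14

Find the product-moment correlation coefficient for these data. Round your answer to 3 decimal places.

n = 5, Σa = 76.3, Σb = 90.1, Σa² = 1329.69, Σb² = 1715.65, Σab = 1465.73
nΣab − ΣaΣb = 7328.65 − 6874.63 = 454.02
nΣa² − (Σa)² = 6648.45 − 5821.69 = 826.76; nΣb² − (Σb)² = 8578.25 − 8118.01 = 460.24
r = 454.02 / √(826.76 × 460.24) = 454.02 / 616.8533 ≈ 0.736

0.736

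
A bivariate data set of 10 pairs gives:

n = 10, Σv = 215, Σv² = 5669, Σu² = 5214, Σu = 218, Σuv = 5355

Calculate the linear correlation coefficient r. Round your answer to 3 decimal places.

r = (nΣuv − ΣuΣv) / √[(nΣu² − (Σu)²)(nΣv² − (Σv)²)]
Numerator: 10×5355 − 218×215 = 6680
Denominator: √[(52140 − 47524)(56690 − 46225)] = √[4616 × 10465] = 6950.2834
r = 6680 / 6950.2834 ≈ 0.961

0.961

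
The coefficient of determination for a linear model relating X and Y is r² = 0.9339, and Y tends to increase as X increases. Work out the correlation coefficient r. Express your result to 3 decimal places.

|r| = √0.9339 = 0.966
The association is positive, so r = 0.966.

0.966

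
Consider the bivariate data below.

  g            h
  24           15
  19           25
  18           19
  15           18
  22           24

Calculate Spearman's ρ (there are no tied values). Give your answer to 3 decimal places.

Rank g: 5, 3, 2, 1, 4
Rank h: 1, 5, 3, 2, 4
d = rank(g) − rank(h): 4, -2, -1, -1, 0; Σd² = 22
ρ = 1 − 6Σd² / [n(n²−1)] = 1 − 6×22 / (5×24) = 1 − 132/120 ≈ -0.100

-0.100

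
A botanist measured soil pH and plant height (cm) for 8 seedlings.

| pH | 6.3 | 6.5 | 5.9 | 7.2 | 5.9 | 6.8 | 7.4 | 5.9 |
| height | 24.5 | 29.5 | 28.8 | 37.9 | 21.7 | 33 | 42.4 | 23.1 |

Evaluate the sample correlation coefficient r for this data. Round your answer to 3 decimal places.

n = 8, Σx = 51.9, Σy = 240.9, Σx² = 339.21, Σy² = 7627.61, Σxy = 1591.38
nΣxy − ΣxΣy = 12731.04 − 12502.71 = 228.33
nΣx² − (Σx)² = 2713.68 − 2693.61 = 20.07; nΣy² − (Σy)² = 61020.88 − 58032.81 = 2988.07
r = 228.33 / √(20.07 × 2988.07) = 228.33 / 244.8889 ≈ 0.932

0.932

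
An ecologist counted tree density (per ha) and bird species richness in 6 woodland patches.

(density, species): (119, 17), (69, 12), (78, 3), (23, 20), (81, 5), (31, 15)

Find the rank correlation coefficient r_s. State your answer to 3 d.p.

-0.371

Rank density: 6, 3, 4, 1, 5, 2
Rank species: 5, 3, 1, 6, 2, 4
d = rank(density) − rank(species): 1, 0, 3, -5, 3, -2; Σd² = 48
ρ = 1 − 6Σd² / [n(n²−1)] = 1 − 6×48 / (6×35) = 1 − 288/210 ≈ -0.371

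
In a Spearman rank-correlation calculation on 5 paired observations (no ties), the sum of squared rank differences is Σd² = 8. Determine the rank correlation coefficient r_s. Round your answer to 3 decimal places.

ρ = 1 − 6Σd² / [n(n²−1)] = 1 − 6×8 / (5×24)
  = 1 − 48/120 = 1 − 0.4000 ≈ 0.600

0.600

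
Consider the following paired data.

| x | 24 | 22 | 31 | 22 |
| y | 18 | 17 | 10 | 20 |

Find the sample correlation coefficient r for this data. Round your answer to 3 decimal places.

n = 4, Σx = 99, Σy = 65, Σx² = 2505, Σy² = 1113, Σxy = 1556
nΣxy − ΣxΣy = 6224 − 6435 = -211
nΣx² − (Σx)² = 10020 − 9801 = 219; nΣy² − (Σy)² = 4452 − 4225 = 227
r = -211 / √(219 × 227) = -211 / 222.9641 ≈ -0.946

-0.946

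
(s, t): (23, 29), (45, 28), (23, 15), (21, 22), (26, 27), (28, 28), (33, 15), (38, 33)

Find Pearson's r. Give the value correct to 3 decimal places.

n = 8, Σs = 237, Σt = 197, Σs² = 7517, Σt² = 5161, Σst = 5969
nΣst − ΣsΣt = 47752 − 46689 = 1063
nΣs² − (Σs)² = 60136 − 56169 = 3967; nΣt² − (Σt)² = 41288 − 38809 = 2479
r = 1063 / √(3967 × 2479) = 1063 / 3135.9517 ≈ 0.339

0.339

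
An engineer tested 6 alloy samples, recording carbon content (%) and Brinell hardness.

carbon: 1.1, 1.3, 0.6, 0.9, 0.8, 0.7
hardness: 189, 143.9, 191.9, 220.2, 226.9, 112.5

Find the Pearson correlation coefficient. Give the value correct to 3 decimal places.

n = 6, Σx = 5.4, Σy = 1084.4, Σx² = 5.2, Σy² = 205881.72, Σxy = 968.56
nΣxy − ΣxΣy = 5811.36 − 5855.76 = -44.4
nΣx² − (Σx)² = 31.2 − 29.16 = 2.04; nΣy² − (Σy)² = 1235290.32 − 1175923.36 = 59366.96
r = -44.4 / √(2.04 × 59366.96) = -44.4 / 348.0066 ≈ -0.128

-0.128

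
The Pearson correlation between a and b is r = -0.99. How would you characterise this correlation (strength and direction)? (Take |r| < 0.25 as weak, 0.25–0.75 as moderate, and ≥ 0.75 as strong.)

strong negative

r = -0.99 < 0 so the relationship is negative.
|r| = 0.99, which falls in the strong range.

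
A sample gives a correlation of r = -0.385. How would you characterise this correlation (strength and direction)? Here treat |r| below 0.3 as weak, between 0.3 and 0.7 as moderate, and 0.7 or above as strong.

r = -0.385 < 0 so the relationship is negative.
|r| = 0.385, which falls in the moderate range.

moderate negative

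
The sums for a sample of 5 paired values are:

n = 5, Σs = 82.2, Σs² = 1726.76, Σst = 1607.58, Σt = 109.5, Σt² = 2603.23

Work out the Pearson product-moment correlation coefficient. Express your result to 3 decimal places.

-0.694

r = (nΣst − ΣsΣt) / √[(nΣs² − (Σs)²)(nΣt² − (Σt)²)]
Numerator: 5×1607.58 − 82.2×109.5 = -963
Denominator: √[(8633.8 − 6756.84)(13016.15 − 11990.25)] = √[1876.96 × 1025.9] = 1387.6503
r = -963 / 1387.6503 ≈ -0.694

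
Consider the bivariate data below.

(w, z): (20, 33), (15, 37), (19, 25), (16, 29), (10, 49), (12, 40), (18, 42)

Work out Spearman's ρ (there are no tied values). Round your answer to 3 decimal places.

-0.643

Rank w: 7, 3, 6, 4, 1, 2, 5
Rank z: 3, 4, 1, 2, 7, 5, 6
d = rank(w) − rank(z): 4, -1, 5, 2, -6, -3, -1; Σd² = 92
ρ = 1 − 6Σd² / [n(n²−1)] = 1 − 6×92 / (7×48) = 1 − 552/336 ≈ -0.643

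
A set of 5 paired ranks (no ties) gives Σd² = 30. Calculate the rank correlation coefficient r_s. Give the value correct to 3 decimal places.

-0.500

ρ = 1 − 6Σd² / [n(n²−1)] = 1 − 6×30 / (5×24)
  = 1 − 180/120 = 1 − 1.5000 ≈ -0.500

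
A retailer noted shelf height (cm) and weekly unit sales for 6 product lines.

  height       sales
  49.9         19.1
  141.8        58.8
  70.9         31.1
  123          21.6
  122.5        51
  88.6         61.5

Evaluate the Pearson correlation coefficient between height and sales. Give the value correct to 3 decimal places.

0.499

n = 6, Σx = 596.7, Σy = 243.1, Σx² = 65609.27, Σy² = 11639.27, Σxy = 25849.12
nΣxy − ΣxΣy = 155094.72 − 145057.77 = 10036.95
nΣx² − (Σx)² = 393655.62 − 356050.89 = 37604.73; nΣy² − (Σy)² = 69835.62 − 59097.61 = 10738.01
r = 10036.95 / √(37604.73 × 10738.01) = 10036.95 / 20094.7746 ≈ 0.499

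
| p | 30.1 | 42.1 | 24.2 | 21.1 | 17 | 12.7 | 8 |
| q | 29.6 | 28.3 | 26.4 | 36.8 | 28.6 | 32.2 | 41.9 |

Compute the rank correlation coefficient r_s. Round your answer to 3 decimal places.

-0.679

Rank p: 6, 7, 5, 4, 3, 2, 1
Rank q: 4, 2, 1, 6, 3, 5, 7
d = rank(p) − rank(q): 2, 5, 4, -2, 0, -3, -6; Σd² = 94
ρ = 1 − 6Σd² / [n(n²−1)] = 1 − 6×94 / (7×48) = 1 − 564/336 ≈ -0.679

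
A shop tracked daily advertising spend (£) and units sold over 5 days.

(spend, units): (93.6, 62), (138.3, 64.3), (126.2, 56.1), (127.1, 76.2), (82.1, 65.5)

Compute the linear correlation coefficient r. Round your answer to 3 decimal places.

0.093

n = 5, Σx = 567.3, Σy = 324.1, Σx² = 66709.11, Σy² = 21222.39, Σxy = 36838.28
nΣxy − ΣxΣy = 184191.4 − 183861.93 = 329.47
nΣx² − (Σx)² = 333545.55 − 321829.29 = 11716.26; nΣy² − (Σy)² = 106111.95 − 105040.81 = 1071.14
r = 329.47 / √(11716.26 × 1071.14) = 329.47 / 3542.5633 ≈ 0.093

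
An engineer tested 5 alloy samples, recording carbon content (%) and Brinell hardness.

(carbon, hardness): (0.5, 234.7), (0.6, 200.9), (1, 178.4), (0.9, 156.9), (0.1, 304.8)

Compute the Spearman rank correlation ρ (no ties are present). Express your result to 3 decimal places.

-0.900

Rank carbon: 2, 3, 5, 4, 1
Rank hardness: 4, 3, 2, 1, 5
d = rank(carbon) − rank(hardness): -2, 0, 3, 3, -4; Σd² = 38
ρ = 1 − 6Σd² / [n(n²−1)] = 1 − 6×38 / (5×24) = 1 − 228/120 ≈ -0.900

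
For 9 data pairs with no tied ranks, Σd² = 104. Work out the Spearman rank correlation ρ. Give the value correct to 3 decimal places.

ρ = 1 − 6Σd² / [n(n²−1)] = 1 − 6×104 / (9×80)
  = 1 − 624/720 = 1 − 0.8667 ≈ 0.133

0.133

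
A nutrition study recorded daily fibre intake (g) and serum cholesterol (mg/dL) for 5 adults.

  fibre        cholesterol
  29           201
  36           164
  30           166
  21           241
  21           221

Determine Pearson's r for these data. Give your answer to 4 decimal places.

n = 5, Σx = 137, Σy = 993, Σx² = 3919, Σy² = 201775, Σxy = 26415
nΣxy − ΣxΣy = 132075 − 136041 = -3966
nΣx² − (Σx)² = 19595 − 18769 = 826; nΣy² − (Σy)² = 1008875 − 986049 = 22826
r = -3966 / √(826 × 22826) = -3966 / 4342.1511 ≈ -0.9134

-0.9134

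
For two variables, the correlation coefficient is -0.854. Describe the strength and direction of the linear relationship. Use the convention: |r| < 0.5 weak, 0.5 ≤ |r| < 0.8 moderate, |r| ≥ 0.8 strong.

r = -0.854 < 0 so the relationship is negative.
|r| = 0.854, which falls in the strong range.

strong negative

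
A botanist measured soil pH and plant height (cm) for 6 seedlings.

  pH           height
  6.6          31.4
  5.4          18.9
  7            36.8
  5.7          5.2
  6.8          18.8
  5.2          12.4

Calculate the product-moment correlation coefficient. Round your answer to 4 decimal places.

n = 6, Σx = 36.7, Σy = 123.5, Σx² = 227.49, Σy² = 3231.65, Σxy = 788.86
nΣxy − ΣxΣy = 4733.16 − 4532.45 = 200.71
nΣx² − (Σx)² = 1364.94 − 1346.89 = 18.05; nΣy² − (Σy)² = 19389.9 − 15252.25 = 4137.65
r = 200.71 / √(18.05 × 4137.65) = 200.71 / 273.2848 ≈ 0.7344

0.7344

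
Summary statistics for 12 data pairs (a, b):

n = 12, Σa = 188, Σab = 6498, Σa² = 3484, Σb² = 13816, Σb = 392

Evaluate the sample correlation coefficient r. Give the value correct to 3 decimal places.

0.483

r = (nΣab − ΣaΣb) / √[(nΣa² − (Σa)²)(nΣb² − (Σb)²)]
Numerator: 12×6498 − 188×392 = 4280
Denominator: √[(41808 − 35344)(165792 − 153664)] = √[6464 × 12128] = 8854.1172
r = 4280 / 8854.1172 ≈ 0.483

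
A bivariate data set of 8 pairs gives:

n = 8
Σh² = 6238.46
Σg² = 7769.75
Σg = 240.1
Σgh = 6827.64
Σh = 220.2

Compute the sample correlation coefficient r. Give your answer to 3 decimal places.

0.692

r = (nΣgh − ΣgΣh) / √[(nΣg² − (Σg)²)(nΣh² − (Σh)²)]
Numerator: 8×6827.64 − 240.1×220.2 = 1751.1
Denominator: √[(62158 − 57648.01)(49907.68 − 48488.04)] = √[4509.99 × 1419.64] = 2530.3285
r = 1751.1 / 2530.3285 ≈ 0.692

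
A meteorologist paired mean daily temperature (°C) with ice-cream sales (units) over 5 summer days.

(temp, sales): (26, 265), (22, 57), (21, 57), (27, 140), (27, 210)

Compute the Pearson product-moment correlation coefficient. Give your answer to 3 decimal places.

0.806

n = 5, Σx = 123, Σy = 729, Σx² = 3059, Σy² = 140423, Σxy = 18791
nΣxy − ΣxΣy = 93955 − 89667 = 4288
nΣx² − (Σx)² = 15295 − 15129 = 166; nΣy² − (Σy)² = 702115 − 531441 = 170674
r = 4288 / √(166 × 170674) = 4288 / 5322.7703 ≈ 0.806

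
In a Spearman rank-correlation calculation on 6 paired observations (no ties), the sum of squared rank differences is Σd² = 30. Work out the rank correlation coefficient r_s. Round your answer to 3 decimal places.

0.143

ρ = 1 − 6Σd² / [n(n²−1)] = 1 − 6×30 / (6×35)
  = 1 − 180/210 = 1 − 0.8571 ≈ 0.143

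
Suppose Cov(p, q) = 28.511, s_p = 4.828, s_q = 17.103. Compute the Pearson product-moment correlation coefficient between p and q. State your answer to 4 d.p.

r = Cov(p,q) / (s_p · s_q) = 28.511 / (4.828 × 17.103)
  = 28.511 / 82.5733 ≈ 0.3453

0.3453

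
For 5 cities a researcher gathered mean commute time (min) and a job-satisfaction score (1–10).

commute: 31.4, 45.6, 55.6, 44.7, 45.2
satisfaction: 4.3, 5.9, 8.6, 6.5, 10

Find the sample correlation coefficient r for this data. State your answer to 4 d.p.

n = 5, Σx = 222.5, Σy = 35.3, Σx² = 10197.81, Σy² = 269.51, Σxy = 1624.77
nΣxy − ΣxΣy = 8123.85 − 7854.25 = 269.6
nΣx² − (Σx)² = 50989.05 − 49506.25 = 1482.8; nΣy² − (Σy)² = 1347.55 − 1246.09 = 101.46
r = 269.6 / √(1482.8 × 101.46) = 269.6 / 387.8723 ≈ 0.6951

0.6951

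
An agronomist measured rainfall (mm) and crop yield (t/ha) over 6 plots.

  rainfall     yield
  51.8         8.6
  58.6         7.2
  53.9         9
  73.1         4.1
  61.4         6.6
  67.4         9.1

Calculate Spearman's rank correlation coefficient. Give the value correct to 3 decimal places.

Rank rainfall: 1, 3, 2, 6, 4, 5
Rank yield: 4, 3, 5, 1, 2, 6
d = rank(rainfall) − rank(yield): -3, 0, -3, 5, 2, -1; Σd² = 48
ρ = 1 − 6Σd² / [n(n²−1)] = 1 − 6×48 / (6×35) = 1 − 288/210 ≈ -0.371

-0.371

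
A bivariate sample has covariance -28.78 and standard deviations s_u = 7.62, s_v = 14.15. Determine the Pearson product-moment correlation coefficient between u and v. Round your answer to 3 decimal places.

r = Cov(u,v) / (s_u · s_v) = -28.78 / (7.62 × 14.15)
  = -28.78 / 107.8230 ≈ -0.267

-0.267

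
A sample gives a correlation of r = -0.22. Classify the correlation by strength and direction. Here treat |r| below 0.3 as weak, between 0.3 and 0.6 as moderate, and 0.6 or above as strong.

weak negative

r = -0.22 < 0 so the relationship is negative.
|r| = 0.22, which falls in the weak range.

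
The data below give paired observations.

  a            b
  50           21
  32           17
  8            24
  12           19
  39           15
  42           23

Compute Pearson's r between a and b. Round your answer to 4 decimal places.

n = 6, Σa = 183, Σb = 119, Σa² = 7017, Σb² = 2421, Σab = 3565
nΣab − ΣaΣb = 21390 − 21777 = -387
nΣa² − (Σa)² = 42102 − 33489 = 8613; nΣb² − (Σb)² = 14526 − 14161 = 365
r = -387 / √(8613 × 365) = -387 / 1773.0609 ≈ -0.2183

-0.2183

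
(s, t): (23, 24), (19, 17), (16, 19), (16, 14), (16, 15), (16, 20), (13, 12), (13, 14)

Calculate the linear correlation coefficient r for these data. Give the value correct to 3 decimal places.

0.819

n = 8, Σs = 132, Σt = 135, Σs² = 2252, Σt² = 2387, Σst = 2301
nΣst − ΣsΣt = 18408 − 17820 = 588
nΣs² − (Σs)² = 18016 − 17424 = 592; nΣt² − (Σt)² = 19096 − 18225 = 871
r = 588 / √(592 × 871) = 588 / 718.0752 ≈ 0.819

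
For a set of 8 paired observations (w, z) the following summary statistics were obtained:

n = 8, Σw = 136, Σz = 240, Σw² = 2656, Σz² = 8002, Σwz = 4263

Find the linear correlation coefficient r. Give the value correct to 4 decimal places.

0.3484

r = (nΣwz − ΣwΣz) / √[(nΣw² − (Σw)²)(nΣz² − (Σz)²)]
Numerator: 8×4263 − 136×240 = 1464
Denominator: √[(21248 − 18496)(64016 − 57600)] = √[2752 × 6416] = 4202.0033
r = 1464 / 4202.0033 ≈ 0.3484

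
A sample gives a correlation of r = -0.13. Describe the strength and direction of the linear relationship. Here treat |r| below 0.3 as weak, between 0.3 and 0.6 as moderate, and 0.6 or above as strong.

r = -0.13 < 0 so the relationship is negative.
|r| = 0.13, which falls in the weak range.

weak negative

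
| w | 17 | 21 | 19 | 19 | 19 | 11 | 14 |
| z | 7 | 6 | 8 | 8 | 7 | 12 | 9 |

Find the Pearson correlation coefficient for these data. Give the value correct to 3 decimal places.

n = 7, Σw = 120, Σz = 57, Σw² = 2130, Σz² = 487, Σwz = 940
nΣwz − ΣwΣz = 6580 − 6840 = -260
nΣw² − (Σw)² = 14910 − 14400 = 510; nΣz² − (Σz)² = 3409 − 3249 = 160
r = -260 / √(510 × 160) = -260 / 285.6571 ≈ -0.910

-0.910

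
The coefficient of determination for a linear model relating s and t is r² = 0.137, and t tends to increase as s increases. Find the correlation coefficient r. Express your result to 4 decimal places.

|r| = √0.137 = 0.3701
The association is positive, so r = 0.3701.

0.3701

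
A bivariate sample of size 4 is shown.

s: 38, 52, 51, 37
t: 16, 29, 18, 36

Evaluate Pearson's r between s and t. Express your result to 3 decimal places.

-0.172

n = 4, Σs = 178, Σt = 99, Σs² = 8118, Σt² = 2717, Σst = 4366
nΣst − ΣsΣt = 17464 − 17622 = -158
nΣs² − (Σs)² = 32472 − 31684 = 788; nΣt² − (Σt)² = 10868 − 9801 = 1067
r = -158 / √(788 × 1067) = -158 / 916.9493 ≈ -0.172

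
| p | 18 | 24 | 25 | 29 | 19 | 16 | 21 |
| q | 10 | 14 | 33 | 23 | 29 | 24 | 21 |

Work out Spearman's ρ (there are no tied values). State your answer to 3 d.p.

0.179

Rank p: 2, 5, 6, 7, 3, 1, 4
Rank q: 1, 2, 7, 4, 6, 5, 3
d = rank(p) − rank(q): 1, 3, -1, 3, -3, -4, 1; Σd² = 46
ρ = 1 − 6Σd² / [n(n²−1)] = 1 − 6×46 / (7×48) = 1 − 276/336 ≈ 0.179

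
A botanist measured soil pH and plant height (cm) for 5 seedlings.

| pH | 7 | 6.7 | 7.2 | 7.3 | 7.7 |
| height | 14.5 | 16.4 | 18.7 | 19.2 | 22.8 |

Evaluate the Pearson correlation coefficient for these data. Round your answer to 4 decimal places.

0.8735

n = 5, Σx = 35.9, Σy = 91.6, Σx² = 258.31, Σy² = 1717.38, Σxy = 661.74
nΣxy − ΣxΣy = 3308.7 − 3288.44 = 20.26
nΣx² − (Σx)² = 1291.55 − 1288.81 = 2.74; nΣy² − (Σy)² = 8586.9 − 8390.56 = 196.34
r = 20.26 / √(2.74 × 196.34) = 20.26 / 23.1942 ≈ 0.8735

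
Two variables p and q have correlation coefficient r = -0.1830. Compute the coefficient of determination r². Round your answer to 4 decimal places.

0.0335

r² = (-0.1830)² = 0.0335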